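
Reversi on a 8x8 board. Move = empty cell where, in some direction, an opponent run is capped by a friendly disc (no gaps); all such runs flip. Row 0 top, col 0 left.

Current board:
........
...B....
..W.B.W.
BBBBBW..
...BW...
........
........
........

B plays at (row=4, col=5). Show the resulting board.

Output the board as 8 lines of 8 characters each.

Place B at (4,5); scan 8 dirs for brackets.
Dir NW: first cell 'B' (not opp) -> no flip
Dir N: opp run (3,5), next='.' -> no flip
Dir NE: first cell '.' (not opp) -> no flip
Dir W: opp run (4,4) capped by B -> flip
Dir E: first cell '.' (not opp) -> no flip
Dir SW: first cell '.' (not opp) -> no flip
Dir S: first cell '.' (not opp) -> no flip
Dir SE: first cell '.' (not opp) -> no flip
All flips: (4,4)

Answer: ........
...B....
..W.B.W.
BBBBBW..
...BBB..
........
........
........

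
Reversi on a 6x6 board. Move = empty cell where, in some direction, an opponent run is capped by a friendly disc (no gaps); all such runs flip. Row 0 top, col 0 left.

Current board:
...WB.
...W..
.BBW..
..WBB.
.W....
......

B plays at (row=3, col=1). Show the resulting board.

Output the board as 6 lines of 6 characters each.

Place B at (3,1); scan 8 dirs for brackets.
Dir NW: first cell '.' (not opp) -> no flip
Dir N: first cell 'B' (not opp) -> no flip
Dir NE: first cell 'B' (not opp) -> no flip
Dir W: first cell '.' (not opp) -> no flip
Dir E: opp run (3,2) capped by B -> flip
Dir SW: first cell '.' (not opp) -> no flip
Dir S: opp run (4,1), next='.' -> no flip
Dir SE: first cell '.' (not opp) -> no flip
All flips: (3,2)

Answer: ...WB.
...W..
.BBW..
.BBBB.
.W....
......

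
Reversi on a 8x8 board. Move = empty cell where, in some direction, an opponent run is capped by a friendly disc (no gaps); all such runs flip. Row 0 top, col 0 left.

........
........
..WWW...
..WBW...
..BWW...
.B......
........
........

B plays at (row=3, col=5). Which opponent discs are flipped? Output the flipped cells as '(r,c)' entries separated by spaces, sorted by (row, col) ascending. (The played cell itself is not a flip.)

Answer: (3,4)

Derivation:
Dir NW: opp run (2,4), next='.' -> no flip
Dir N: first cell '.' (not opp) -> no flip
Dir NE: first cell '.' (not opp) -> no flip
Dir W: opp run (3,4) capped by B -> flip
Dir E: first cell '.' (not opp) -> no flip
Dir SW: opp run (4,4), next='.' -> no flip
Dir S: first cell '.' (not opp) -> no flip
Dir SE: first cell '.' (not opp) -> no flip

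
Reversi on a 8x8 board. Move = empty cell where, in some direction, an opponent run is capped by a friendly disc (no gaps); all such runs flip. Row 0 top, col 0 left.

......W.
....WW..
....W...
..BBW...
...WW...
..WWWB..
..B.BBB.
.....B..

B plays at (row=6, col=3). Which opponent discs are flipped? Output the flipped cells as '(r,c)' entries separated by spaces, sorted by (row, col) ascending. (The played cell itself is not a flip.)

Dir NW: opp run (5,2), next='.' -> no flip
Dir N: opp run (5,3) (4,3) capped by B -> flip
Dir NE: opp run (5,4), next='.' -> no flip
Dir W: first cell 'B' (not opp) -> no flip
Dir E: first cell 'B' (not opp) -> no flip
Dir SW: first cell '.' (not opp) -> no flip
Dir S: first cell '.' (not opp) -> no flip
Dir SE: first cell '.' (not opp) -> no flip

Answer: (4,3) (5,3)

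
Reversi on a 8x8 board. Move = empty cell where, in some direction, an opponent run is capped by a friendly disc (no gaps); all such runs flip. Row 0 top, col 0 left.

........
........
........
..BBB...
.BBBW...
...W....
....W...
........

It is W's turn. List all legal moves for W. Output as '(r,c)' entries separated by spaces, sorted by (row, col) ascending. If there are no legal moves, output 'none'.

Answer: (2,2) (2,3) (2,4) (3,1) (4,0)

Derivation:
(2,1): no bracket -> illegal
(2,2): flips 1 -> legal
(2,3): flips 2 -> legal
(2,4): flips 1 -> legal
(2,5): no bracket -> illegal
(3,0): no bracket -> illegal
(3,1): flips 1 -> legal
(3,5): no bracket -> illegal
(4,0): flips 3 -> legal
(4,5): no bracket -> illegal
(5,0): no bracket -> illegal
(5,1): no bracket -> illegal
(5,2): no bracket -> illegal
(5,4): no bracket -> illegal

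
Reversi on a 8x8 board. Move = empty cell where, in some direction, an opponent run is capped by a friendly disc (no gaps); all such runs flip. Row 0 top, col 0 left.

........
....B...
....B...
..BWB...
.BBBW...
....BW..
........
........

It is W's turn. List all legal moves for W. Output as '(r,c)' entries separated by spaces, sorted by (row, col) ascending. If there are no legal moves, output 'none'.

Answer: (0,4) (1,5) (3,1) (3,5) (4,0) (5,1) (5,3) (6,4)

Derivation:
(0,3): no bracket -> illegal
(0,4): flips 3 -> legal
(0,5): no bracket -> illegal
(1,3): no bracket -> illegal
(1,5): flips 1 -> legal
(2,1): no bracket -> illegal
(2,2): no bracket -> illegal
(2,3): no bracket -> illegal
(2,5): no bracket -> illegal
(3,0): no bracket -> illegal
(3,1): flips 1 -> legal
(3,5): flips 1 -> legal
(4,0): flips 3 -> legal
(4,5): no bracket -> illegal
(5,0): no bracket -> illegal
(5,1): flips 1 -> legal
(5,2): no bracket -> illegal
(5,3): flips 2 -> legal
(6,3): no bracket -> illegal
(6,4): flips 1 -> legal
(6,5): no bracket -> illegal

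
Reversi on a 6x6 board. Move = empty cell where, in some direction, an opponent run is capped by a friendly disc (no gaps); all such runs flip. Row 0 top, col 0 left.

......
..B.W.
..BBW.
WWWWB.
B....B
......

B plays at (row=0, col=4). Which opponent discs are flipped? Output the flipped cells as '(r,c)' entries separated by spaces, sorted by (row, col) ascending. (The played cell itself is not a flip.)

Answer: (1,4) (2,4)

Derivation:
Dir NW: edge -> no flip
Dir N: edge -> no flip
Dir NE: edge -> no flip
Dir W: first cell '.' (not opp) -> no flip
Dir E: first cell '.' (not opp) -> no flip
Dir SW: first cell '.' (not opp) -> no flip
Dir S: opp run (1,4) (2,4) capped by B -> flip
Dir SE: first cell '.' (not opp) -> no flip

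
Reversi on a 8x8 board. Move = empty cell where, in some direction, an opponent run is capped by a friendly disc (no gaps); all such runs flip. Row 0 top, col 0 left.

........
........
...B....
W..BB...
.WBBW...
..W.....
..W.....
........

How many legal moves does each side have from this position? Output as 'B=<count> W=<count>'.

-- B to move --
(2,0): no bracket -> illegal
(2,1): no bracket -> illegal
(3,1): no bracket -> illegal
(3,2): no bracket -> illegal
(3,5): no bracket -> illegal
(4,0): flips 1 -> legal
(4,5): flips 1 -> legal
(5,0): no bracket -> illegal
(5,1): no bracket -> illegal
(5,3): no bracket -> illegal
(5,4): flips 1 -> legal
(5,5): flips 1 -> legal
(6,1): flips 1 -> legal
(6,3): no bracket -> illegal
(7,1): no bracket -> illegal
(7,2): flips 2 -> legal
(7,3): no bracket -> illegal
B mobility = 6
-- W to move --
(1,2): no bracket -> illegal
(1,3): no bracket -> illegal
(1,4): no bracket -> illegal
(2,2): flips 1 -> legal
(2,4): flips 1 -> legal
(2,5): flips 2 -> legal
(3,1): no bracket -> illegal
(3,2): flips 1 -> legal
(3,5): no bracket -> illegal
(4,5): no bracket -> illegal
(5,1): no bracket -> illegal
(5,3): no bracket -> illegal
(5,4): no bracket -> illegal
W mobility = 4

Answer: B=6 W=4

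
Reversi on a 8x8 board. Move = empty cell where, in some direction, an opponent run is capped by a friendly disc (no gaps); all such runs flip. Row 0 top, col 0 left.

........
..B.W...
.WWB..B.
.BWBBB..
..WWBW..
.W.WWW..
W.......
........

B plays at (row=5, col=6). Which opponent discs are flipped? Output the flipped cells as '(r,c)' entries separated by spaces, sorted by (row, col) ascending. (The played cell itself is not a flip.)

Dir NW: opp run (4,5) capped by B -> flip
Dir N: first cell '.' (not opp) -> no flip
Dir NE: first cell '.' (not opp) -> no flip
Dir W: opp run (5,5) (5,4) (5,3), next='.' -> no flip
Dir E: first cell '.' (not opp) -> no flip
Dir SW: first cell '.' (not opp) -> no flip
Dir S: first cell '.' (not opp) -> no flip
Dir SE: first cell '.' (not opp) -> no flip

Answer: (4,5)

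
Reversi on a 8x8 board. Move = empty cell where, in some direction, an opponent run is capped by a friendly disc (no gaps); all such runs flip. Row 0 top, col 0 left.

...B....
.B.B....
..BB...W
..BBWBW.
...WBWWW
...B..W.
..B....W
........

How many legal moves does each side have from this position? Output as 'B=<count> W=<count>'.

Answer: B=6 W=7

Derivation:
-- B to move --
(1,6): no bracket -> illegal
(1,7): no bracket -> illegal
(2,4): flips 1 -> legal
(2,5): no bracket -> illegal
(2,6): no bracket -> illegal
(3,7): flips 1 -> legal
(4,2): flips 1 -> legal
(5,2): no bracket -> illegal
(5,4): flips 1 -> legal
(5,5): flips 1 -> legal
(5,7): flips 1 -> legal
(6,5): no bracket -> illegal
(6,6): no bracket -> illegal
(7,6): no bracket -> illegal
(7,7): no bracket -> illegal
B mobility = 6
-- W to move --
(0,0): no bracket -> illegal
(0,1): no bracket -> illegal
(0,2): no bracket -> illegal
(0,4): no bracket -> illegal
(1,0): no bracket -> illegal
(1,2): flips 1 -> legal
(1,4): no bracket -> illegal
(2,0): no bracket -> illegal
(2,1): flips 1 -> legal
(2,4): flips 1 -> legal
(2,5): flips 1 -> legal
(2,6): no bracket -> illegal
(3,1): flips 2 -> legal
(4,1): no bracket -> illegal
(4,2): no bracket -> illegal
(5,1): no bracket -> illegal
(5,2): no bracket -> illegal
(5,4): flips 1 -> legal
(5,5): no bracket -> illegal
(6,1): no bracket -> illegal
(6,3): flips 1 -> legal
(6,4): no bracket -> illegal
(7,1): no bracket -> illegal
(7,2): no bracket -> illegal
(7,3): no bracket -> illegal
W mobility = 7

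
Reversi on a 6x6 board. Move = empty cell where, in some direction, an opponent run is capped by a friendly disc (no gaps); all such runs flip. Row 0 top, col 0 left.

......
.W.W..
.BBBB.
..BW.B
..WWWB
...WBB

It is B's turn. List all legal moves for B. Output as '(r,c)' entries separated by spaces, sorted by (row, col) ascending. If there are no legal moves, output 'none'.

(0,0): flips 1 -> legal
(0,1): flips 1 -> legal
(0,2): flips 1 -> legal
(0,3): flips 1 -> legal
(0,4): flips 1 -> legal
(1,0): no bracket -> illegal
(1,2): no bracket -> illegal
(1,4): no bracket -> illegal
(2,0): no bracket -> illegal
(3,1): no bracket -> illegal
(3,4): flips 2 -> legal
(4,1): flips 3 -> legal
(5,1): flips 2 -> legal
(5,2): flips 2 -> legal

Answer: (0,0) (0,1) (0,2) (0,3) (0,4) (3,4) (4,1) (5,1) (5,2)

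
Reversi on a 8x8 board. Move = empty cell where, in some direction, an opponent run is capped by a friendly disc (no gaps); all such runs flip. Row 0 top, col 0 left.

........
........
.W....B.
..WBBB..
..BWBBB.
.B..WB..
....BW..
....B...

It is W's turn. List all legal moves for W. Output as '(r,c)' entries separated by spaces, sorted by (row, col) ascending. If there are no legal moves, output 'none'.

Answer: (2,3) (2,4) (2,5) (3,6) (4,1) (4,7) (5,2) (5,6) (6,3)

Derivation:
(1,5): no bracket -> illegal
(1,6): no bracket -> illegal
(1,7): no bracket -> illegal
(2,2): no bracket -> illegal
(2,3): flips 1 -> legal
(2,4): flips 2 -> legal
(2,5): flips 4 -> legal
(2,7): no bracket -> illegal
(3,1): no bracket -> illegal
(3,6): flips 4 -> legal
(3,7): no bracket -> illegal
(4,0): no bracket -> illegal
(4,1): flips 1 -> legal
(4,7): flips 3 -> legal
(5,0): no bracket -> illegal
(5,2): flips 1 -> legal
(5,3): no bracket -> illegal
(5,6): flips 1 -> legal
(5,7): no bracket -> illegal
(6,0): no bracket -> illegal
(6,1): no bracket -> illegal
(6,2): no bracket -> illegal
(6,3): flips 1 -> legal
(6,6): no bracket -> illegal
(7,3): no bracket -> illegal
(7,5): no bracket -> illegal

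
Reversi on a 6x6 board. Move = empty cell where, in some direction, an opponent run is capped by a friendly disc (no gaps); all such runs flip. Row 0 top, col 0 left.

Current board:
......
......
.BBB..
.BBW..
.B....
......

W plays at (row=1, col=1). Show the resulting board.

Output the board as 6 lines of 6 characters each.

Answer: ......
.W....
.BWB..
.BBW..
.B....
......

Derivation:
Place W at (1,1); scan 8 dirs for brackets.
Dir NW: first cell '.' (not opp) -> no flip
Dir N: first cell '.' (not opp) -> no flip
Dir NE: first cell '.' (not opp) -> no flip
Dir W: first cell '.' (not opp) -> no flip
Dir E: first cell '.' (not opp) -> no flip
Dir SW: first cell '.' (not opp) -> no flip
Dir S: opp run (2,1) (3,1) (4,1), next='.' -> no flip
Dir SE: opp run (2,2) capped by W -> flip
All flips: (2,2)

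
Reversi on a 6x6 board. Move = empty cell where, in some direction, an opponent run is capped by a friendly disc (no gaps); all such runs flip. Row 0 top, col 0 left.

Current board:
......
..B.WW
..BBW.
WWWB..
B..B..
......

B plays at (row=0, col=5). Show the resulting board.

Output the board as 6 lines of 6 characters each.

Answer: .....B
..B.BW
..BBW.
WWWB..
B..B..
......

Derivation:
Place B at (0,5); scan 8 dirs for brackets.
Dir NW: edge -> no flip
Dir N: edge -> no flip
Dir NE: edge -> no flip
Dir W: first cell '.' (not opp) -> no flip
Dir E: edge -> no flip
Dir SW: opp run (1,4) capped by B -> flip
Dir S: opp run (1,5), next='.' -> no flip
Dir SE: edge -> no flip
All flips: (1,4)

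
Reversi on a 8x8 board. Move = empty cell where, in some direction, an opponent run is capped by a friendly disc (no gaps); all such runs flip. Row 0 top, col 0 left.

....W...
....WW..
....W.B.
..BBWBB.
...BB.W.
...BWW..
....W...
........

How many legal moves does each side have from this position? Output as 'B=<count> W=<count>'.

Answer: B=9 W=7

Derivation:
-- B to move --
(0,3): no bracket -> illegal
(0,5): no bracket -> illegal
(0,6): flips 2 -> legal
(1,3): flips 1 -> legal
(1,6): no bracket -> illegal
(2,3): no bracket -> illegal
(2,5): flips 1 -> legal
(3,7): no bracket -> illegal
(4,5): no bracket -> illegal
(4,7): no bracket -> illegal
(5,6): flips 3 -> legal
(5,7): flips 1 -> legal
(6,3): no bracket -> illegal
(6,5): flips 1 -> legal
(6,6): flips 1 -> legal
(7,3): no bracket -> illegal
(7,4): flips 2 -> legal
(7,5): flips 1 -> legal
B mobility = 9
-- W to move --
(1,6): flips 2 -> legal
(1,7): no bracket -> illegal
(2,1): flips 2 -> legal
(2,2): flips 2 -> legal
(2,3): no bracket -> illegal
(2,5): no bracket -> illegal
(2,7): no bracket -> illegal
(3,1): flips 2 -> legal
(3,7): flips 3 -> legal
(4,1): no bracket -> illegal
(4,2): flips 2 -> legal
(4,5): no bracket -> illegal
(4,7): no bracket -> illegal
(5,2): flips 2 -> legal
(6,2): no bracket -> illegal
(6,3): no bracket -> illegal
W mobility = 7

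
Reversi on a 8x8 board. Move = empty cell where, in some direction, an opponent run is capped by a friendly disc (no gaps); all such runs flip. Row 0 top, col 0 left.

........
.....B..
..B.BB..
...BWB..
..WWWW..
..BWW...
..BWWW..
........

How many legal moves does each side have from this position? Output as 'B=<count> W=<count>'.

Answer: B=6 W=14

Derivation:
-- B to move --
(2,3): no bracket -> illegal
(3,1): no bracket -> illegal
(3,2): flips 1 -> legal
(3,6): no bracket -> illegal
(4,1): no bracket -> illegal
(4,6): no bracket -> illegal
(5,1): flips 1 -> legal
(5,5): flips 4 -> legal
(5,6): no bracket -> illegal
(6,6): flips 3 -> legal
(7,2): no bracket -> illegal
(7,3): flips 3 -> legal
(7,4): flips 5 -> legal
(7,5): no bracket -> illegal
(7,6): no bracket -> illegal
B mobility = 6
-- W to move --
(0,4): no bracket -> illegal
(0,5): flips 3 -> legal
(0,6): flips 3 -> legal
(1,1): flips 2 -> legal
(1,2): no bracket -> illegal
(1,3): no bracket -> illegal
(1,4): flips 1 -> legal
(1,6): flips 1 -> legal
(2,1): no bracket -> illegal
(2,3): flips 1 -> legal
(2,6): flips 1 -> legal
(3,1): no bracket -> illegal
(3,2): flips 1 -> legal
(3,6): flips 1 -> legal
(4,1): flips 1 -> legal
(4,6): no bracket -> illegal
(5,1): flips 1 -> legal
(6,1): flips 2 -> legal
(7,1): flips 1 -> legal
(7,2): flips 2 -> legal
(7,3): no bracket -> illegal
W mobility = 14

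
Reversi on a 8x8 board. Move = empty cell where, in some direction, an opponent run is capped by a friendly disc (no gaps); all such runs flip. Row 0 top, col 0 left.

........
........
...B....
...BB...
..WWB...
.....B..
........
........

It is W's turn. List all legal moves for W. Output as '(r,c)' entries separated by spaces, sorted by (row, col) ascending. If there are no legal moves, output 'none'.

(1,2): no bracket -> illegal
(1,3): flips 2 -> legal
(1,4): no bracket -> illegal
(2,2): no bracket -> illegal
(2,4): flips 1 -> legal
(2,5): flips 1 -> legal
(3,2): no bracket -> illegal
(3,5): no bracket -> illegal
(4,5): flips 1 -> legal
(4,6): no bracket -> illegal
(5,3): no bracket -> illegal
(5,4): no bracket -> illegal
(5,6): no bracket -> illegal
(6,4): no bracket -> illegal
(6,5): no bracket -> illegal
(6,6): no bracket -> illegal

Answer: (1,3) (2,4) (2,5) (4,5)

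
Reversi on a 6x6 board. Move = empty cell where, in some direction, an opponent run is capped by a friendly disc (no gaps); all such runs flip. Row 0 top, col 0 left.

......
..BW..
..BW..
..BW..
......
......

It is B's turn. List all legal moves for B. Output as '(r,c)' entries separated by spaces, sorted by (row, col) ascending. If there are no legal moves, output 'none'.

(0,2): no bracket -> illegal
(0,3): no bracket -> illegal
(0,4): flips 1 -> legal
(1,4): flips 2 -> legal
(2,4): flips 1 -> legal
(3,4): flips 2 -> legal
(4,2): no bracket -> illegal
(4,3): no bracket -> illegal
(4,4): flips 1 -> legal

Answer: (0,4) (1,4) (2,4) (3,4) (4,4)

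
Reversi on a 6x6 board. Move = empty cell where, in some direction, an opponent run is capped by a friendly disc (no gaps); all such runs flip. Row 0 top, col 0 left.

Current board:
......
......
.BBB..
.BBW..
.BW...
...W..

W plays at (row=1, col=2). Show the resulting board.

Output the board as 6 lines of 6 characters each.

Place W at (1,2); scan 8 dirs for brackets.
Dir NW: first cell '.' (not opp) -> no flip
Dir N: first cell '.' (not opp) -> no flip
Dir NE: first cell '.' (not opp) -> no flip
Dir W: first cell '.' (not opp) -> no flip
Dir E: first cell '.' (not opp) -> no flip
Dir SW: opp run (2,1), next='.' -> no flip
Dir S: opp run (2,2) (3,2) capped by W -> flip
Dir SE: opp run (2,3), next='.' -> no flip
All flips: (2,2) (3,2)

Answer: ......
..W...
.BWB..
.BWW..
.BW...
...W..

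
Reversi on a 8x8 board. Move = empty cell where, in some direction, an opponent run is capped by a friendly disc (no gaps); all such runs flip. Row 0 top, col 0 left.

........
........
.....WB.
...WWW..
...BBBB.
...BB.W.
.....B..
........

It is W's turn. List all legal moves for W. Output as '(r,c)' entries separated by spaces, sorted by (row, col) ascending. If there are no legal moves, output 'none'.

Answer: (1,7) (2,7) (3,6) (5,2) (5,5) (5,7) (6,2) (6,3) (6,4) (7,4)

Derivation:
(1,5): no bracket -> illegal
(1,6): no bracket -> illegal
(1,7): flips 1 -> legal
(2,7): flips 1 -> legal
(3,2): no bracket -> illegal
(3,6): flips 1 -> legal
(3,7): no bracket -> illegal
(4,2): no bracket -> illegal
(4,7): no bracket -> illegal
(5,2): flips 1 -> legal
(5,5): flips 2 -> legal
(5,7): flips 1 -> legal
(6,2): flips 2 -> legal
(6,3): flips 2 -> legal
(6,4): flips 2 -> legal
(6,6): no bracket -> illegal
(7,4): flips 1 -> legal
(7,5): no bracket -> illegal
(7,6): no bracket -> illegal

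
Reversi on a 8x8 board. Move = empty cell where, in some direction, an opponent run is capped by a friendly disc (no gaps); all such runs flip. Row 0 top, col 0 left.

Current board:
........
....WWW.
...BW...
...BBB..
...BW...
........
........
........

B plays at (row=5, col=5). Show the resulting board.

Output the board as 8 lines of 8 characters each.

Place B at (5,5); scan 8 dirs for brackets.
Dir NW: opp run (4,4) capped by B -> flip
Dir N: first cell '.' (not opp) -> no flip
Dir NE: first cell '.' (not opp) -> no flip
Dir W: first cell '.' (not opp) -> no flip
Dir E: first cell '.' (not opp) -> no flip
Dir SW: first cell '.' (not opp) -> no flip
Dir S: first cell '.' (not opp) -> no flip
Dir SE: first cell '.' (not opp) -> no flip
All flips: (4,4)

Answer: ........
....WWW.
...BW...
...BBB..
...BB...
.....B..
........
........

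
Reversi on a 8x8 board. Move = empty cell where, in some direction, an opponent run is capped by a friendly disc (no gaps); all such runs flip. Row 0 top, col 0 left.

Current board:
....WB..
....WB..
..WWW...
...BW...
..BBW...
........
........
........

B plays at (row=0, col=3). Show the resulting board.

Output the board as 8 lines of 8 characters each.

Answer: ...BBB..
....WB..
..WWW...
...BW...
..BBW...
........
........
........

Derivation:
Place B at (0,3); scan 8 dirs for brackets.
Dir NW: edge -> no flip
Dir N: edge -> no flip
Dir NE: edge -> no flip
Dir W: first cell '.' (not opp) -> no flip
Dir E: opp run (0,4) capped by B -> flip
Dir SW: first cell '.' (not opp) -> no flip
Dir S: first cell '.' (not opp) -> no flip
Dir SE: opp run (1,4), next='.' -> no flip
All flips: (0,4)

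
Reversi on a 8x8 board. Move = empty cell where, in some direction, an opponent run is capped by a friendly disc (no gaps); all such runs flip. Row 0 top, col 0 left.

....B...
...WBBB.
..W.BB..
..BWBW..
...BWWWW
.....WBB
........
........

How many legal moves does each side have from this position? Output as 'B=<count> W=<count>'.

Answer: B=9 W=10

Derivation:
-- B to move --
(0,2): flips 1 -> legal
(0,3): no bracket -> illegal
(1,1): no bracket -> illegal
(1,2): flips 2 -> legal
(2,1): no bracket -> illegal
(2,3): flips 1 -> legal
(2,6): no bracket -> illegal
(3,1): flips 2 -> legal
(3,6): flips 2 -> legal
(3,7): flips 1 -> legal
(4,2): flips 1 -> legal
(5,3): no bracket -> illegal
(5,4): flips 2 -> legal
(6,4): no bracket -> illegal
(6,5): flips 3 -> legal
(6,6): no bracket -> illegal
B mobility = 9
-- W to move --
(0,3): no bracket -> illegal
(0,5): flips 2 -> legal
(0,6): flips 2 -> legal
(0,7): no bracket -> illegal
(1,7): flips 3 -> legal
(2,1): no bracket -> illegal
(2,3): flips 1 -> legal
(2,6): no bracket -> illegal
(2,7): no bracket -> illegal
(3,1): flips 1 -> legal
(3,6): no bracket -> illegal
(4,1): no bracket -> illegal
(4,2): flips 2 -> legal
(5,2): no bracket -> illegal
(5,3): flips 1 -> legal
(5,4): no bracket -> illegal
(6,5): flips 1 -> legal
(6,6): flips 1 -> legal
(6,7): flips 2 -> legal
W mobility = 10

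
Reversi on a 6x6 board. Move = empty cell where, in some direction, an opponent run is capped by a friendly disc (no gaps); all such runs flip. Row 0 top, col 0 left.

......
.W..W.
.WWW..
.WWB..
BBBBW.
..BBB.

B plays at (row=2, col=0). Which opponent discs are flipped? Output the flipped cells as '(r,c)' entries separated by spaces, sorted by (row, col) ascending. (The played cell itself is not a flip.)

Answer: (3,1)

Derivation:
Dir NW: edge -> no flip
Dir N: first cell '.' (not opp) -> no flip
Dir NE: opp run (1,1), next='.' -> no flip
Dir W: edge -> no flip
Dir E: opp run (2,1) (2,2) (2,3), next='.' -> no flip
Dir SW: edge -> no flip
Dir S: first cell '.' (not opp) -> no flip
Dir SE: opp run (3,1) capped by B -> flip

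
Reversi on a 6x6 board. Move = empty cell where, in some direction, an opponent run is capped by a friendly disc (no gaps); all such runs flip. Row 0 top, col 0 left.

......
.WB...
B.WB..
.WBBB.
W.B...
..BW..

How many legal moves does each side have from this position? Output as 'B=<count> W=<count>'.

-- B to move --
(0,0): flips 2 -> legal
(0,1): no bracket -> illegal
(0,2): flips 1 -> legal
(1,0): flips 1 -> legal
(1,3): no bracket -> illegal
(2,1): flips 1 -> legal
(3,0): flips 1 -> legal
(4,1): no bracket -> illegal
(4,3): no bracket -> illegal
(4,4): no bracket -> illegal
(5,0): no bracket -> illegal
(5,1): no bracket -> illegal
(5,4): flips 1 -> legal
B mobility = 6
-- W to move --
(0,1): no bracket -> illegal
(0,2): flips 1 -> legal
(0,3): no bracket -> illegal
(1,0): no bracket -> illegal
(1,3): flips 1 -> legal
(1,4): no bracket -> illegal
(2,1): no bracket -> illegal
(2,4): flips 1 -> legal
(2,5): no bracket -> illegal
(3,0): no bracket -> illegal
(3,5): flips 3 -> legal
(4,1): no bracket -> illegal
(4,3): no bracket -> illegal
(4,4): flips 1 -> legal
(4,5): no bracket -> illegal
(5,1): flips 1 -> legal
W mobility = 6

Answer: B=6 W=6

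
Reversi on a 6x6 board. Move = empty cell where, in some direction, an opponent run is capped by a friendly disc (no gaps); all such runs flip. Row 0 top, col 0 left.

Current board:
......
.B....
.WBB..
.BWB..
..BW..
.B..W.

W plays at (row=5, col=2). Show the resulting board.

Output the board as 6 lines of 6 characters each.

Answer: ......
.B....
.WBB..
.BWB..
..WW..
.BW.W.

Derivation:
Place W at (5,2); scan 8 dirs for brackets.
Dir NW: first cell '.' (not opp) -> no flip
Dir N: opp run (4,2) capped by W -> flip
Dir NE: first cell 'W' (not opp) -> no flip
Dir W: opp run (5,1), next='.' -> no flip
Dir E: first cell '.' (not opp) -> no flip
Dir SW: edge -> no flip
Dir S: edge -> no flip
Dir SE: edge -> no flip
All flips: (4,2)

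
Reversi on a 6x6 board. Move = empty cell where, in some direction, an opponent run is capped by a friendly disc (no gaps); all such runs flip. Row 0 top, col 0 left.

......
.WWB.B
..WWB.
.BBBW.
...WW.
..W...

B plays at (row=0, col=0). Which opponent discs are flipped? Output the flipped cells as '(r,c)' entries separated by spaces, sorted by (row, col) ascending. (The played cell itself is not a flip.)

Dir NW: edge -> no flip
Dir N: edge -> no flip
Dir NE: edge -> no flip
Dir W: edge -> no flip
Dir E: first cell '.' (not opp) -> no flip
Dir SW: edge -> no flip
Dir S: first cell '.' (not opp) -> no flip
Dir SE: opp run (1,1) (2,2) capped by B -> flip

Answer: (1,1) (2,2)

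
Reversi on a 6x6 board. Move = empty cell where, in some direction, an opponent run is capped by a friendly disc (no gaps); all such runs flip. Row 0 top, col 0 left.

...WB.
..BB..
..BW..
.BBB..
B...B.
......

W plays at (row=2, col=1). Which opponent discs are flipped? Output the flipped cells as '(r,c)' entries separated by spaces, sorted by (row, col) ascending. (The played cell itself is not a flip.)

Answer: (1,2) (2,2)

Derivation:
Dir NW: first cell '.' (not opp) -> no flip
Dir N: first cell '.' (not opp) -> no flip
Dir NE: opp run (1,2) capped by W -> flip
Dir W: first cell '.' (not opp) -> no flip
Dir E: opp run (2,2) capped by W -> flip
Dir SW: first cell '.' (not opp) -> no flip
Dir S: opp run (3,1), next='.' -> no flip
Dir SE: opp run (3,2), next='.' -> no flip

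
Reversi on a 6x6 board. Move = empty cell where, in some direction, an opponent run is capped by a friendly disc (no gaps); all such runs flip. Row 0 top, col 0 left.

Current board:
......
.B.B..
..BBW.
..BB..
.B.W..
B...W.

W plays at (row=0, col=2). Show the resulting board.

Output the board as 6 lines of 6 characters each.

Place W at (0,2); scan 8 dirs for brackets.
Dir NW: edge -> no flip
Dir N: edge -> no flip
Dir NE: edge -> no flip
Dir W: first cell '.' (not opp) -> no flip
Dir E: first cell '.' (not opp) -> no flip
Dir SW: opp run (1,1), next='.' -> no flip
Dir S: first cell '.' (not opp) -> no flip
Dir SE: opp run (1,3) capped by W -> flip
All flips: (1,3)

Answer: ..W...
.B.W..
..BBW.
..BB..
.B.W..
B...W.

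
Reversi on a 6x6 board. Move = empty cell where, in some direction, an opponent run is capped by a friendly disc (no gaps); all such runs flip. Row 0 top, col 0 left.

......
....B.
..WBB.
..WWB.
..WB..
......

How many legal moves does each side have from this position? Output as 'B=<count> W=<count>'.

-- B to move --
(1,1): no bracket -> illegal
(1,2): no bracket -> illegal
(1,3): no bracket -> illegal
(2,1): flips 2 -> legal
(3,1): flips 2 -> legal
(4,1): flips 2 -> legal
(4,4): no bracket -> illegal
(5,1): flips 2 -> legal
(5,2): no bracket -> illegal
(5,3): no bracket -> illegal
B mobility = 4
-- W to move --
(0,3): no bracket -> illegal
(0,4): no bracket -> illegal
(0,5): flips 2 -> legal
(1,2): no bracket -> illegal
(1,3): flips 1 -> legal
(1,5): flips 1 -> legal
(2,5): flips 2 -> legal
(3,5): flips 1 -> legal
(4,4): flips 1 -> legal
(4,5): no bracket -> illegal
(5,2): no bracket -> illegal
(5,3): flips 1 -> legal
(5,4): flips 1 -> legal
W mobility = 8

Answer: B=4 W=8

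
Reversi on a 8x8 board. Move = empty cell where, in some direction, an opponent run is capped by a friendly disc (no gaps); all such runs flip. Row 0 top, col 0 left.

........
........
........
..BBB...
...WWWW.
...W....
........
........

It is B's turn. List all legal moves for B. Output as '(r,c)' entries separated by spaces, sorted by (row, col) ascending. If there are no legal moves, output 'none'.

(3,5): no bracket -> illegal
(3,6): no bracket -> illegal
(3,7): no bracket -> illegal
(4,2): no bracket -> illegal
(4,7): no bracket -> illegal
(5,2): flips 1 -> legal
(5,4): flips 2 -> legal
(5,5): flips 1 -> legal
(5,6): flips 1 -> legal
(5,7): no bracket -> illegal
(6,2): no bracket -> illegal
(6,3): flips 2 -> legal
(6,4): no bracket -> illegal

Answer: (5,2) (5,4) (5,5) (5,6) (6,3)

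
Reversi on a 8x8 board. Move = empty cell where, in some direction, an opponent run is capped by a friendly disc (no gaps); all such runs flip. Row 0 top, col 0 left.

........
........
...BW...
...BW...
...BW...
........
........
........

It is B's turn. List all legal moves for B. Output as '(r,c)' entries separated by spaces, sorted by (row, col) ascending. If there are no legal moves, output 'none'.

Answer: (1,5) (2,5) (3,5) (4,5) (5,5)

Derivation:
(1,3): no bracket -> illegal
(1,4): no bracket -> illegal
(1,5): flips 1 -> legal
(2,5): flips 2 -> legal
(3,5): flips 1 -> legal
(4,5): flips 2 -> legal
(5,3): no bracket -> illegal
(5,4): no bracket -> illegal
(5,5): flips 1 -> legal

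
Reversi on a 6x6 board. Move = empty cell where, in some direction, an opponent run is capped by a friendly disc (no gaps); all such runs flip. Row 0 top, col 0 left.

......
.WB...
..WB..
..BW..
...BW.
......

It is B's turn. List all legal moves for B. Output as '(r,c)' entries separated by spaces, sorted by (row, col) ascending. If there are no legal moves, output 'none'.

(0,0): no bracket -> illegal
(0,1): no bracket -> illegal
(0,2): no bracket -> illegal
(1,0): flips 1 -> legal
(1,3): no bracket -> illegal
(2,0): no bracket -> illegal
(2,1): flips 1 -> legal
(2,4): no bracket -> illegal
(3,1): no bracket -> illegal
(3,4): flips 1 -> legal
(3,5): no bracket -> illegal
(4,2): no bracket -> illegal
(4,5): flips 1 -> legal
(5,3): no bracket -> illegal
(5,4): no bracket -> illegal
(5,5): no bracket -> illegal

Answer: (1,0) (2,1) (3,4) (4,5)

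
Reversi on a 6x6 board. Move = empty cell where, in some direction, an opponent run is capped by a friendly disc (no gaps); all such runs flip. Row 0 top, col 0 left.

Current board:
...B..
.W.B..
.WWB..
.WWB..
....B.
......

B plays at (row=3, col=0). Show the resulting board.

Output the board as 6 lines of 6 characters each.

Place B at (3,0); scan 8 dirs for brackets.
Dir NW: edge -> no flip
Dir N: first cell '.' (not opp) -> no flip
Dir NE: opp run (2,1), next='.' -> no flip
Dir W: edge -> no flip
Dir E: opp run (3,1) (3,2) capped by B -> flip
Dir SW: edge -> no flip
Dir S: first cell '.' (not opp) -> no flip
Dir SE: first cell '.' (not opp) -> no flip
All flips: (3,1) (3,2)

Answer: ...B..
.W.B..
.WWB..
BBBB..
....B.
......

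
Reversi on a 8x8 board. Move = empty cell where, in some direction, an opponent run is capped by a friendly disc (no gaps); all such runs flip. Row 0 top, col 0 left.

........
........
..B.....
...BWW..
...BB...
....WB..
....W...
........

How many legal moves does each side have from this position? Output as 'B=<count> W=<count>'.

Answer: B=8 W=5

Derivation:
-- B to move --
(2,3): no bracket -> illegal
(2,4): flips 1 -> legal
(2,5): flips 1 -> legal
(2,6): flips 1 -> legal
(3,6): flips 2 -> legal
(4,5): no bracket -> illegal
(4,6): no bracket -> illegal
(5,3): flips 1 -> legal
(6,3): no bracket -> illegal
(6,5): flips 1 -> legal
(7,3): flips 1 -> legal
(7,4): flips 2 -> legal
(7,5): no bracket -> illegal
B mobility = 8
-- W to move --
(1,1): no bracket -> illegal
(1,2): no bracket -> illegal
(1,3): no bracket -> illegal
(2,1): no bracket -> illegal
(2,3): no bracket -> illegal
(2,4): no bracket -> illegal
(3,1): no bracket -> illegal
(3,2): flips 2 -> legal
(4,2): no bracket -> illegal
(4,5): no bracket -> illegal
(4,6): flips 1 -> legal
(5,2): flips 1 -> legal
(5,3): flips 1 -> legal
(5,6): flips 1 -> legal
(6,5): no bracket -> illegal
(6,6): no bracket -> illegal
W mobility = 5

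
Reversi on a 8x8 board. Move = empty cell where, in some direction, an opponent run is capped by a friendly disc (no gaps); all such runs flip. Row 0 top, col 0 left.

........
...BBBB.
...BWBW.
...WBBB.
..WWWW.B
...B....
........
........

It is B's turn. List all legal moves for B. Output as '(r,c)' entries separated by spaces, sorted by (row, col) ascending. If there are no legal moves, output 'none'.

(1,7): flips 1 -> legal
(2,2): no bracket -> illegal
(2,7): flips 1 -> legal
(3,1): flips 1 -> legal
(3,2): flips 1 -> legal
(3,7): flips 1 -> legal
(4,1): no bracket -> illegal
(4,6): no bracket -> illegal
(5,1): flips 3 -> legal
(5,2): flips 1 -> legal
(5,4): flips 2 -> legal
(5,5): flips 1 -> legal
(5,6): flips 1 -> legal

Answer: (1,7) (2,7) (3,1) (3,2) (3,7) (5,1) (5,2) (5,4) (5,5) (5,6)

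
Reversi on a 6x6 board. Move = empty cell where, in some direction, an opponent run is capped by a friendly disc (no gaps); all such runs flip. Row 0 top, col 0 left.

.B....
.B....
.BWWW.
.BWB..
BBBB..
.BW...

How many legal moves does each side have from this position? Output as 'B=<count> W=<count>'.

Answer: B=6 W=9

Derivation:
-- B to move --
(1,2): flips 2 -> legal
(1,3): flips 2 -> legal
(1,4): flips 2 -> legal
(1,5): flips 1 -> legal
(2,5): flips 3 -> legal
(3,4): no bracket -> illegal
(3,5): no bracket -> illegal
(5,3): flips 1 -> legal
B mobility = 6
-- W to move --
(0,0): flips 1 -> legal
(0,2): no bracket -> illegal
(1,0): flips 1 -> legal
(1,2): no bracket -> illegal
(2,0): flips 1 -> legal
(3,0): flips 2 -> legal
(3,4): flips 2 -> legal
(4,4): flips 1 -> legal
(5,0): flips 2 -> legal
(5,3): flips 2 -> legal
(5,4): flips 1 -> legal
W mobility = 9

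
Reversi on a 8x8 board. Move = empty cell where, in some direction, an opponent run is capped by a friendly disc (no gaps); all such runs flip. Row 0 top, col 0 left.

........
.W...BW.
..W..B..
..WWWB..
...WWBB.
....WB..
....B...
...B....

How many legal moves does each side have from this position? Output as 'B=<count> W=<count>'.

-- B to move --
(0,0): flips 4 -> legal
(0,1): no bracket -> illegal
(0,2): no bracket -> illegal
(0,5): no bracket -> illegal
(0,6): no bracket -> illegal
(0,7): flips 1 -> legal
(1,0): no bracket -> illegal
(1,2): no bracket -> illegal
(1,3): no bracket -> illegal
(1,7): flips 1 -> legal
(2,0): no bracket -> illegal
(2,1): no bracket -> illegal
(2,3): flips 1 -> legal
(2,4): flips 3 -> legal
(2,6): no bracket -> illegal
(2,7): no bracket -> illegal
(3,1): flips 3 -> legal
(4,1): no bracket -> illegal
(4,2): flips 2 -> legal
(5,2): flips 2 -> legal
(5,3): flips 2 -> legal
(6,3): flips 1 -> legal
(6,5): no bracket -> illegal
B mobility = 10
-- W to move --
(0,4): no bracket -> illegal
(0,5): no bracket -> illegal
(0,6): no bracket -> illegal
(1,4): flips 1 -> legal
(2,4): no bracket -> illegal
(2,6): flips 1 -> legal
(3,6): flips 2 -> legal
(3,7): no bracket -> illegal
(4,7): flips 2 -> legal
(5,3): no bracket -> illegal
(5,6): flips 2 -> legal
(5,7): no bracket -> illegal
(6,2): no bracket -> illegal
(6,3): no bracket -> illegal
(6,5): no bracket -> illegal
(6,6): flips 1 -> legal
(7,2): no bracket -> illegal
(7,4): flips 1 -> legal
(7,5): no bracket -> illegal
W mobility = 7

Answer: B=10 W=7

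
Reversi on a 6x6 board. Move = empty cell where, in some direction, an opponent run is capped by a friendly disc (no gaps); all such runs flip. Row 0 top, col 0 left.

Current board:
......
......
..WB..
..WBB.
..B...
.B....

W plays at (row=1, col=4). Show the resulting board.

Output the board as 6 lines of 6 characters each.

Place W at (1,4); scan 8 dirs for brackets.
Dir NW: first cell '.' (not opp) -> no flip
Dir N: first cell '.' (not opp) -> no flip
Dir NE: first cell '.' (not opp) -> no flip
Dir W: first cell '.' (not opp) -> no flip
Dir E: first cell '.' (not opp) -> no flip
Dir SW: opp run (2,3) capped by W -> flip
Dir S: first cell '.' (not opp) -> no flip
Dir SE: first cell '.' (not opp) -> no flip
All flips: (2,3)

Answer: ......
....W.
..WW..
..WBB.
..B...
.B....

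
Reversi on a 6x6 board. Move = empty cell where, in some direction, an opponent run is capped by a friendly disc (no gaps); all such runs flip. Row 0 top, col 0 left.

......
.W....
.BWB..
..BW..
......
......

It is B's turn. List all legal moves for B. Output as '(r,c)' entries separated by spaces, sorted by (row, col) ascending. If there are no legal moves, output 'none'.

(0,0): no bracket -> illegal
(0,1): flips 1 -> legal
(0,2): no bracket -> illegal
(1,0): no bracket -> illegal
(1,2): flips 1 -> legal
(1,3): no bracket -> illegal
(2,0): no bracket -> illegal
(2,4): no bracket -> illegal
(3,1): no bracket -> illegal
(3,4): flips 1 -> legal
(4,2): no bracket -> illegal
(4,3): flips 1 -> legal
(4,4): no bracket -> illegal

Answer: (0,1) (1,2) (3,4) (4,3)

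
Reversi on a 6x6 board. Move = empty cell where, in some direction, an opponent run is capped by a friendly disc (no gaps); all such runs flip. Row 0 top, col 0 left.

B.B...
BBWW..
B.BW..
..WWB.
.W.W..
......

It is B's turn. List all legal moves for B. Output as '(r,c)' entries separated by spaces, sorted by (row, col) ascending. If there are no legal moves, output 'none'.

(0,1): flips 2 -> legal
(0,3): no bracket -> illegal
(0,4): flips 1 -> legal
(1,4): flips 2 -> legal
(2,1): no bracket -> illegal
(2,4): flips 2 -> legal
(3,0): no bracket -> illegal
(3,1): flips 2 -> legal
(4,0): no bracket -> illegal
(4,2): flips 1 -> legal
(4,4): flips 1 -> legal
(5,0): no bracket -> illegal
(5,1): no bracket -> illegal
(5,2): flips 1 -> legal
(5,3): no bracket -> illegal
(5,4): no bracket -> illegal

Answer: (0,1) (0,4) (1,4) (2,4) (3,1) (4,2) (4,4) (5,2)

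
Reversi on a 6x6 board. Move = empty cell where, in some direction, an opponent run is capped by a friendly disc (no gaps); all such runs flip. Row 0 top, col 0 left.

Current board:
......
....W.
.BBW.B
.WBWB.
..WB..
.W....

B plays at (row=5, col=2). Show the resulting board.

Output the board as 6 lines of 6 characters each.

Place B at (5,2); scan 8 dirs for brackets.
Dir NW: first cell '.' (not opp) -> no flip
Dir N: opp run (4,2) capped by B -> flip
Dir NE: first cell 'B' (not opp) -> no flip
Dir W: opp run (5,1), next='.' -> no flip
Dir E: first cell '.' (not opp) -> no flip
Dir SW: edge -> no flip
Dir S: edge -> no flip
Dir SE: edge -> no flip
All flips: (4,2)

Answer: ......
....W.
.BBW.B
.WBWB.
..BB..
.WB...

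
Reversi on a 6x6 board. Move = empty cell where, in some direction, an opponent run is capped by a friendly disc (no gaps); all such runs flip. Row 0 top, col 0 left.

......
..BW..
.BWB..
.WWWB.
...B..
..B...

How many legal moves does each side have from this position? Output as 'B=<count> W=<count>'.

-- B to move --
(0,2): no bracket -> illegal
(0,3): flips 1 -> legal
(0,4): no bracket -> illegal
(1,1): no bracket -> illegal
(1,4): flips 1 -> legal
(2,0): no bracket -> illegal
(2,4): no bracket -> illegal
(3,0): flips 3 -> legal
(4,0): no bracket -> illegal
(4,1): flips 2 -> legal
(4,2): flips 2 -> legal
(4,4): no bracket -> illegal
B mobility = 5
-- W to move --
(0,1): no bracket -> illegal
(0,2): flips 1 -> legal
(0,3): no bracket -> illegal
(1,0): flips 1 -> legal
(1,1): flips 2 -> legal
(1,4): flips 1 -> legal
(2,0): flips 1 -> legal
(2,4): flips 1 -> legal
(2,5): no bracket -> illegal
(3,0): no bracket -> illegal
(3,5): flips 1 -> legal
(4,1): no bracket -> illegal
(4,2): no bracket -> illegal
(4,4): no bracket -> illegal
(4,5): no bracket -> illegal
(5,1): no bracket -> illegal
(5,3): flips 1 -> legal
(5,4): flips 1 -> legal
W mobility = 9

Answer: B=5 W=9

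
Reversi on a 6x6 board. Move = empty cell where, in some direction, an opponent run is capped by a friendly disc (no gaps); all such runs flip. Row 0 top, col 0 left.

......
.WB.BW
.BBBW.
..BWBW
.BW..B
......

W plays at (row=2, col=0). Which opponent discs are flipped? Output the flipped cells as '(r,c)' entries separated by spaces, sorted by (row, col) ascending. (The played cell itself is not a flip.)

Dir NW: edge -> no flip
Dir N: first cell '.' (not opp) -> no flip
Dir NE: first cell 'W' (not opp) -> no flip
Dir W: edge -> no flip
Dir E: opp run (2,1) (2,2) (2,3) capped by W -> flip
Dir SW: edge -> no flip
Dir S: first cell '.' (not opp) -> no flip
Dir SE: first cell '.' (not opp) -> no flip

Answer: (2,1) (2,2) (2,3)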